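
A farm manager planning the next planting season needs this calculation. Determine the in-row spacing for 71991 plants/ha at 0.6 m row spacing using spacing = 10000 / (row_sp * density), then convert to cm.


spacing = 10000 / (row_sp * density)
        = 10000 / (0.6 * 71991)
        = 10000 / 43194.60
        = 0.23151 m = 23.15 cm


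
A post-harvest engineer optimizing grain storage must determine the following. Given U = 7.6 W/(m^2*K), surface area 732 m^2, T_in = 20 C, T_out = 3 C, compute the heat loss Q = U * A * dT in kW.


dT = 20 - (3) = 17 K
Q = U * A * dT
  = 7.6 * 732 * 17
  = 94574.40 W = 94.57 kW


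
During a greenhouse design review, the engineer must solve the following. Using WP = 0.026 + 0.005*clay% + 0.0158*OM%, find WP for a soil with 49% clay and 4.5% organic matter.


WP = 0.026 + 0.005*49 + 0.0158*4.5
   = 0.026 + 0.2450 + 0.0711
   = 0.3421


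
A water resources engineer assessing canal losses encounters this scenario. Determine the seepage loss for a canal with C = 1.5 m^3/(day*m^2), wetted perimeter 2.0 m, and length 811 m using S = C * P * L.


S = C * P * L
  = 1.5 * 2.0 * 811
  = 2433 m^3/day


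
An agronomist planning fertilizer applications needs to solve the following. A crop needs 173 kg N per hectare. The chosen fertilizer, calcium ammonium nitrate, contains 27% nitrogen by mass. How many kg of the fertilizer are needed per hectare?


Rate = N_required / (N_content / 100)
     = 173 / (27 / 100)
     = 173 / 0.27
     = 640.74 kg/ha


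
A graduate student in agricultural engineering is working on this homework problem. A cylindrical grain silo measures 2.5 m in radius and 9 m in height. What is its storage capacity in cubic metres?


V = pi * r^2 * h
  = pi * 2.5^2 * 9
  = pi * 6.25 * 9
  = 176.71 m^3


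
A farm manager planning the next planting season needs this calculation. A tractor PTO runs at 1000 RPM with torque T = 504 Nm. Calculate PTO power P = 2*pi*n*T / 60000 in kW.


P = 2*pi*n*T / 60000
  = 2*pi * 1000 * 504 / 60000
  = 3166725.39 / 60000
  = 52.78 kW


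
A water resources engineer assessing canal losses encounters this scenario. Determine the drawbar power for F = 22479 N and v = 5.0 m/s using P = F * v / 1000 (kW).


P = F * v / 1000
  = 22479 * 5.0 / 1000
  = 112395 / 1000
  = 112.40 kW


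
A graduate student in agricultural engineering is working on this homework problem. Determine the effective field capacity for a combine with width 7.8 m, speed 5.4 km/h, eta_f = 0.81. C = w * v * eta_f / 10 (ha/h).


C = w * v * eta_f / 10
  = 7.8 * 5.4 * 0.81 / 10
  = 34.12 / 10
  = 3.41 ha/h


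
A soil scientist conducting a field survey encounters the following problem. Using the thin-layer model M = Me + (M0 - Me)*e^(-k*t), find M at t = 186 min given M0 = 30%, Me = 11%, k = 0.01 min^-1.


M = Me + (M0 - Me) * e^(-k*t)
  = 11 + (30 - 11) * e^(-0.01*186)
  = 11 + 19 * e^(-1.860)
  = 11 + 19 * 0.15567
  = 11 + 2.9578
  = 13.96%


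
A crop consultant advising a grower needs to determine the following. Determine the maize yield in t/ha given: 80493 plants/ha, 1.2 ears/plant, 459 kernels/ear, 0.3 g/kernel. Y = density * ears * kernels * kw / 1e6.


Y = density * ears * kernels * kw
  = 80493 * 1.2 * 459 * 0.3 g/ha
  = 13300663.32 g/ha
  = 13300.66 kg/ha = 13.30 t/ha


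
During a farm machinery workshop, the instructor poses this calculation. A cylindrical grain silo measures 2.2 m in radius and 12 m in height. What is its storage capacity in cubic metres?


V = pi * r^2 * h
  = pi * 2.2^2 * 12
  = pi * 4.84 * 12
  = 182.46 m^3


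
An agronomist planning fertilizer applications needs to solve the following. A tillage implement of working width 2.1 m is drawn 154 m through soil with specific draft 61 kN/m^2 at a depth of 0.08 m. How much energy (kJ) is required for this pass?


E = k * d * w * L
  = 61 * 0.08 * 2.1 * 154
  = 1578.19 kJ


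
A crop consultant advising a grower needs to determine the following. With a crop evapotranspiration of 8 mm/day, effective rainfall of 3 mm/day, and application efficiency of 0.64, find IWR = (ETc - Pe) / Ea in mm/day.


IWR = (ETc - Pe) / Ea
    = (8 - 3) / 0.64
    = 5 / 0.64
    = 7.81 mm/day


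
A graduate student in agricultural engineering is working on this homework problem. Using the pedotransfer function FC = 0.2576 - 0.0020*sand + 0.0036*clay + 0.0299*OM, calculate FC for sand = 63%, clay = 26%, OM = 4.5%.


FC = 0.2576 - 0.0020*63 + 0.0036*26 + 0.0299*4.5
   = 0.2576 - 0.1260 + 0.0936 + 0.1346
   = 0.3598


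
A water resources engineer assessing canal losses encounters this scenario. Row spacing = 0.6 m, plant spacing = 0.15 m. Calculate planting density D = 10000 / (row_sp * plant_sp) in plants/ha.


D = 10000 / (row_sp * plant_sp)
  = 10000 / (0.6 * 0.15)
  = 10000 / 0.0900
  = 111111.11 plants/ha


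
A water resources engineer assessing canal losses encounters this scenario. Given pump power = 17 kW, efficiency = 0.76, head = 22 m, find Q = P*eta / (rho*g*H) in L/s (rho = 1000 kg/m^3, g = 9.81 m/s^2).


Q = (P * 1000 * eta) / (rho * g * H)
  = (17 * 1000 * 0.76) / (1000 * 9.81 * 22)
  = 12920 / 215820
  = 0.05986 m^3/s = 59.86 L/s


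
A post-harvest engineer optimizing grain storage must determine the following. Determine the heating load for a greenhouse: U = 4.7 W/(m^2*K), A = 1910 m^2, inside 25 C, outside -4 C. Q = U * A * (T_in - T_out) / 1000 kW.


dT = 25 - (-4) = 29 K
Q = U * A * dT
  = 4.7 * 1910 * 29
  = 260333 W = 260.33 kW


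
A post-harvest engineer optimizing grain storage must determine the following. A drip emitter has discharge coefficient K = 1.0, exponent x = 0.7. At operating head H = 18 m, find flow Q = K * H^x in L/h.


Q = K * H^x
  = 1.0 * 18^0.7
  = 1.0 * 7.5629
  = 7.56 L/h


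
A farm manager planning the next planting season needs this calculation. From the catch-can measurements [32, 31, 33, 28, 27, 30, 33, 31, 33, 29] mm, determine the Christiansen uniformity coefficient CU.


xbar = 307 / 10 = 30.700
sum|xi - xbar| = 17.600
CU = 100 * (1 - 17.600 / (10 * 30.700))
   = 100 * (1 - 0.0573)
   = 94.27%


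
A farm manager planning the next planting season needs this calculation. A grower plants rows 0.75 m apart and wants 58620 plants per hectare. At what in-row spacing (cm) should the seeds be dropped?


spacing = 10000 / (row_sp * density)
        = 10000 / (0.75 * 58620)
        = 10000 / 43965
        = 0.22745 m = 22.75 cm


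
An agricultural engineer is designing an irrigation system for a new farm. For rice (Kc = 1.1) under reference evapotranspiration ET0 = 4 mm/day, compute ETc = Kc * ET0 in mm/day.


ETc = Kc * ET0
    = 1.1 * 4
    = 4.40 mm/day


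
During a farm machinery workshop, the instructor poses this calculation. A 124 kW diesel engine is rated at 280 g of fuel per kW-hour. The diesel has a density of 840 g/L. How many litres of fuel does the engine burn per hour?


FC = P * BSFC / rho_fuel
   = 124 * 280 / 840
   = 34720 / 840
   = 41.33 L/h


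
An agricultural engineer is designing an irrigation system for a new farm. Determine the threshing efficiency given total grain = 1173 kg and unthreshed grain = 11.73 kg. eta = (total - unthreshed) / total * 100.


eta = (total - unthreshed) / total * 100
    = (1173 - 11.73) / 1173 * 100
    = 1161.27 / 1173 * 100
    = 99%


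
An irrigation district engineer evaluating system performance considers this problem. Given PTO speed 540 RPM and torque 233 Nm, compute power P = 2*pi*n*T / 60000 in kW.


P = 2*pi*n*T / 60000
  = 2*pi * 540 * 233 / 60000
  = 790550.38 / 60000
  = 13.18 kW


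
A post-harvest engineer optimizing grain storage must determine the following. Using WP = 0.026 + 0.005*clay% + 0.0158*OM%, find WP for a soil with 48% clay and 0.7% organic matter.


WP = 0.026 + 0.005*48 + 0.0158*0.7
   = 0.026 + 0.2400 + 0.0111
   = 0.2771


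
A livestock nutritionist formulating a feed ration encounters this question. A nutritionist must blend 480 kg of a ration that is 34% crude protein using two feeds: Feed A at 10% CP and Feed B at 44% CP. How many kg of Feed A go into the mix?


parts_A = CP_b - target = 44 - 34 = 10
parts_B = target - CP_a = 34 - 10 = 24
total_parts = 10 + 24 = 34
Feed A = 480 * 10 / 34 = 141.18 kg
Feed B = 480 * 24 / 34 = 338.82 kg

141.18 kg


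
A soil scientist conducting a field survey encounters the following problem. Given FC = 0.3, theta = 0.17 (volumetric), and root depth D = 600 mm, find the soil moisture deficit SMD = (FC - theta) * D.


SMD = (FC - theta) * D
    = (0.3 - 0.17) * 600
    = 0.130 * 600
    = 78 mm


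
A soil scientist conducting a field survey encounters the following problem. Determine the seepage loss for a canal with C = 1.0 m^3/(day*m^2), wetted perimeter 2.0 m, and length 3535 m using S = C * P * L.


S = C * P * L
  = 1.0 * 2.0 * 3535
  = 7070 m^3/day


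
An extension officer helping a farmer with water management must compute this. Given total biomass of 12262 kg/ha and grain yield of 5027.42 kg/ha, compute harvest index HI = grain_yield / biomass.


HI = grain_yield / biomass
   = 5027.42 / 12262
   = 0.41


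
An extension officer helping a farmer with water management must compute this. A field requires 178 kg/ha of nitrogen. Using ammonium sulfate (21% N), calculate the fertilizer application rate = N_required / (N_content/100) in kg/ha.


Rate = N_required / (N_content / 100)
     = 178 / (21 / 100)
     = 178 / 0.21
     = 847.62 kg/ha


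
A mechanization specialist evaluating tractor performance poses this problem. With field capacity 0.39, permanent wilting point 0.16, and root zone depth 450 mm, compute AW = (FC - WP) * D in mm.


AW = (FC - WP) * D
   = (0.39 - 0.16) * 450
   = 0.23 * 450
   = 103.50 mm


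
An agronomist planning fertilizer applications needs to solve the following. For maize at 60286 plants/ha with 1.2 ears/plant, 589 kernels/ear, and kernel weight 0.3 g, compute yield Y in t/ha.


Y = density * ears * kernels * kw
  = 60286 * 1.2 * 589 * 0.3 g/ha
  = 12783043.44 g/ha
  = 12783.04 kg/ha = 12.78 t/ha


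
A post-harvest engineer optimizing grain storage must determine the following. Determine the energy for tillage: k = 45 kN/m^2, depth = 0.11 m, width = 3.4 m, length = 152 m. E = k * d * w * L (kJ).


E = k * d * w * L
  = 45 * 0.11 * 3.4 * 152
  = 2558.16 kJ


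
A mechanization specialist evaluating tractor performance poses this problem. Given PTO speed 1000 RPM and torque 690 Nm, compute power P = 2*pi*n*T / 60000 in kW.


P = 2*pi*n*T / 60000
  = 2*pi * 1000 * 690 / 60000
  = 4335397.86 / 60000
  = 72.26 kW


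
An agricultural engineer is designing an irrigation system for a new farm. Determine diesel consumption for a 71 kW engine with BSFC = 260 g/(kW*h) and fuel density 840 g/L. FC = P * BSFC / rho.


FC = P * BSFC / rho_fuel
   = 71 * 260 / 840
   = 18460 / 840
   = 21.98 L/h


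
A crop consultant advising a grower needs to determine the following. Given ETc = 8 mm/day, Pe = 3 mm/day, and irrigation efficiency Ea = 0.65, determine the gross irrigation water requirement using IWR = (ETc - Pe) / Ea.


IWR = (ETc - Pe) / Ea
    = (8 - 3) / 0.65
    = 5 / 0.65
    = 7.69 mm/day


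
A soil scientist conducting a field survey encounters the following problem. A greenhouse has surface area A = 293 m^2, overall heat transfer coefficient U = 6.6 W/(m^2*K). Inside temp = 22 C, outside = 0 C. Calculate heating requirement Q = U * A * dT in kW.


dT = 22 - (0) = 22 K
Q = U * A * dT
  = 6.6 * 293 * 22
  = 42543.60 W = 42.54 kW


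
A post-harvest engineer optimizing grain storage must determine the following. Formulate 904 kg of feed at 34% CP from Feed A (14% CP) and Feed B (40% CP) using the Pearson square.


parts_A = CP_b - target = 40 - 34 = 6
parts_B = target - CP_a = 34 - 14 = 20
total_parts = 6 + 20 = 26
Feed A = 904 * 6 / 26 = 208.62 kg
Feed B = 904 * 20 / 26 = 695.38 kg

208.62 kg


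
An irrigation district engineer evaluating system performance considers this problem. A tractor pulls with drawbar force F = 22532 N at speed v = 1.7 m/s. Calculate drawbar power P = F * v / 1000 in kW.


P = F * v / 1000
  = 22532 * 1.7 / 1000
  = 38304.40 / 1000
  = 38.30 kW


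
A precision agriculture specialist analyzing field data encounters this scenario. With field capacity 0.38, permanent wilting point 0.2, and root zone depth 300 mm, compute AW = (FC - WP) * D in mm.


AW = (FC - WP) * D
   = (0.38 - 0.2) * 300
   = 0.18 * 300
   = 54 mm


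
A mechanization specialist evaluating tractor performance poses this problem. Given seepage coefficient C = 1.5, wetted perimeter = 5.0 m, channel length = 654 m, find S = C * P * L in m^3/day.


S = C * P * L
  = 1.5 * 5.0 * 654
  = 4905 m^3/day


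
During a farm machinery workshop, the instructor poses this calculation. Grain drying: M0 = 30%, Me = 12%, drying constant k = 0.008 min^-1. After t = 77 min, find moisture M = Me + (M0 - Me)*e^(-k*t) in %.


M = Me + (M0 - Me) * e^(-k*t)
  = 12 + (30 - 12) * e^(-0.008*77)
  = 12 + 18 * e^(-0.616)
  = 12 + 18 * 0.54010
  = 12 + 9.7218
  = 21.72%


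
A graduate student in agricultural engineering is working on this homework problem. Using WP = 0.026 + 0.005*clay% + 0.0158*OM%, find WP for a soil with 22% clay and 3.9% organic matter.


WP = 0.026 + 0.005*22 + 0.0158*3.9
   = 0.026 + 0.1100 + 0.0616
   = 0.1976


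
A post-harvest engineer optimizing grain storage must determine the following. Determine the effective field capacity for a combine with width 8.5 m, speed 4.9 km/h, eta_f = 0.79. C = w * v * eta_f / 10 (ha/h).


C = w * v * eta_f / 10
  = 8.5 * 4.9 * 0.79 / 10
  = 32.90 / 10
  = 3.29 ha/h


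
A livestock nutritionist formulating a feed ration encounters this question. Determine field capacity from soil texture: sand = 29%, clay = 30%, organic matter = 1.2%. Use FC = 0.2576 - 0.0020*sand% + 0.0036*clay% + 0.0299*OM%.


FC = 0.2576 - 0.0020*29 + 0.0036*30 + 0.0299*1.2
   = 0.2576 - 0.0580 + 0.1080 + 0.0359
   = 0.3435


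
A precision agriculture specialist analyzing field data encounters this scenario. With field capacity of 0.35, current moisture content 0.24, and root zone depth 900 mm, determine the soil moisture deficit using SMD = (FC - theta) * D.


SMD = (FC - theta) * D
    = (0.35 - 0.24) * 900
    = 0.110 * 900
    = 99 mm


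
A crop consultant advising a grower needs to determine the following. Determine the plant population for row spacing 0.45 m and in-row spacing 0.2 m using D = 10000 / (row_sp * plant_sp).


D = 10000 / (row_sp * plant_sp)
  = 10000 / (0.45 * 0.2)
  = 10000 / 0.0900
  = 111111.11 plants/ha


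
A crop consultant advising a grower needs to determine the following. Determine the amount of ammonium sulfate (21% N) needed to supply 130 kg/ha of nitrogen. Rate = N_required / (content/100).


Rate = N_required / (N_content / 100)
     = 130 / (21 / 100)
     = 130 / 0.21
     = 619.05 kg/ha


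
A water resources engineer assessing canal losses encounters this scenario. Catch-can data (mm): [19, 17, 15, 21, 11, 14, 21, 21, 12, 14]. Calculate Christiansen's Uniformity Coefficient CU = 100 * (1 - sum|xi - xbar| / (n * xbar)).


xbar = 165 / 10 = 16.500
sum|xi - xbar| = 33
CU = 100 * (1 - 33 / (10 * 16.500))
   = 100 * (1 - 0.2000)
   = 80%


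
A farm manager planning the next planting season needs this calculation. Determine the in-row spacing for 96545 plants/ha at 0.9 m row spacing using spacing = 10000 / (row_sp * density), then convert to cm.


spacing = 10000 / (row_sp * density)
        = 10000 / (0.9 * 96545)
        = 10000 / 86890.50
        = 0.11509 m = 11.51 cm


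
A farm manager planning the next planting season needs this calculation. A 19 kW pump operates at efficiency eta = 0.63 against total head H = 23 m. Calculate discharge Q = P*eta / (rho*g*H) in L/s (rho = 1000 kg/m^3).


Q = (P * 1000 * eta) / (rho * g * H)
  = (19 * 1000 * 0.63) / (1000 * 9.81 * 23)
  = 11970 / 225630
  = 0.05305 m^3/s = 53.05 L/s


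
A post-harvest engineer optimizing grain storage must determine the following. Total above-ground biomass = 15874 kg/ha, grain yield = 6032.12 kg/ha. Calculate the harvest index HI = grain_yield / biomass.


HI = grain_yield / biomass
   = 6032.12 / 15874
   = 0.38


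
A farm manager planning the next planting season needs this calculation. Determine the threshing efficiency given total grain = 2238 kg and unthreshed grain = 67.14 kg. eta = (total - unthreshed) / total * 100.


eta = (total - unthreshed) / total * 100
    = (2238 - 67.14) / 2238 * 100
    = 2170.86 / 2238 * 100
    = 97%


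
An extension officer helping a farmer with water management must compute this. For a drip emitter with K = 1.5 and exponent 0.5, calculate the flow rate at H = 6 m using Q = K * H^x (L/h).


Q = K * H^x
  = 1.5 * 6^0.5
  = 1.5 * 2.4495
  = 3.67 L/h


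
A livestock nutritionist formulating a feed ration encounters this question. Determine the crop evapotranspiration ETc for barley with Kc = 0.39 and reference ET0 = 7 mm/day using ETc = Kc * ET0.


ETc = Kc * ET0
    = 0.39 * 7
    = 2.73 mm/day


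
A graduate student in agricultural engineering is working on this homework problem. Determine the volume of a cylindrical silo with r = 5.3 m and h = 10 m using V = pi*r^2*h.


V = pi * r^2 * h
  = pi * 5.3^2 * 10
  = pi * 28.09 * 10
  = 882.47 m^3


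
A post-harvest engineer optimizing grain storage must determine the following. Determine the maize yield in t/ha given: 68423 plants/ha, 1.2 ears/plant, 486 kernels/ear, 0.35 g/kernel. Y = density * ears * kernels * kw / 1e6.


Y = density * ears * kernels * kw
  = 68423 * 1.2 * 486 * 0.35 g/ha
  = 13966502.76 g/ha
  = 13966.50 kg/ha = 13.97 t/ha


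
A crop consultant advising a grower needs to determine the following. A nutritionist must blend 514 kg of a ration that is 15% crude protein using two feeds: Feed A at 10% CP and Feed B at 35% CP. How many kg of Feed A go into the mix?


parts_A = CP_b - target = 35 - 15 = 20
parts_B = target - CP_a = 15 - 10 = 5
total_parts = 20 + 5 = 25
Feed A = 514 * 20 / 25 = 411.20 kg
Feed B = 514 * 5 / 25 = 102.80 kg

411.20 kg


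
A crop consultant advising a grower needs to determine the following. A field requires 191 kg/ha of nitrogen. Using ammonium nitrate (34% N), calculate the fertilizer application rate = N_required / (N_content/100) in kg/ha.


Rate = N_required / (N_content / 100)
     = 191 / (34 / 100)
     = 191 / 0.34
     = 561.76 kg/ha


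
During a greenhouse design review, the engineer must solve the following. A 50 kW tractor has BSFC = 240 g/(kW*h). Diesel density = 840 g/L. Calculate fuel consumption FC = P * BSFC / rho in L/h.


FC = P * BSFC / rho_fuel
   = 50 * 240 / 840
   = 12000 / 840
   = 14.29 L/h


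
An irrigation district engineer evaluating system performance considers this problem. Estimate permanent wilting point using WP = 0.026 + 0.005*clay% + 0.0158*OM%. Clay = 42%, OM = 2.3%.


WP = 0.026 + 0.005*42 + 0.0158*2.3
   = 0.026 + 0.2100 + 0.0363
   = 0.2723


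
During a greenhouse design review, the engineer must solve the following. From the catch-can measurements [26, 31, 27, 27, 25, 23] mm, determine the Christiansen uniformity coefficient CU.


xbar = 159 / 6 = 26.500
sum|xi - xbar| = 11
CU = 100 * (1 - 11 / (6 * 26.500))
   = 100 * (1 - 0.0692)
   = 93.08%


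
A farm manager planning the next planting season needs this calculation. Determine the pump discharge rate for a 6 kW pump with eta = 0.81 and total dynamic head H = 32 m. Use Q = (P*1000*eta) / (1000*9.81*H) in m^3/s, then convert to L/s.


Q = (P * 1000 * eta) / (rho * g * H)
  = (6 * 1000 * 0.81) / (1000 * 9.81 * 32)
  = 4860 / 313920
  = 0.01548 m^3/s = 15.48 L/s


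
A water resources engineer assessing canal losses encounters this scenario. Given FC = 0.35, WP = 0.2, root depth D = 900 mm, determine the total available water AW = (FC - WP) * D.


AW = (FC - WP) * D
   = (0.35 - 0.2) * 900
   = 0.15 * 900
   = 135 mm


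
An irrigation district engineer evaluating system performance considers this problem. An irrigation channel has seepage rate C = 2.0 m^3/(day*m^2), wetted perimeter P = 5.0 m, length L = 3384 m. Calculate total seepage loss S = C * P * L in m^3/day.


S = C * P * L
  = 2.0 * 5.0 * 3384
  = 33840 m^3/day


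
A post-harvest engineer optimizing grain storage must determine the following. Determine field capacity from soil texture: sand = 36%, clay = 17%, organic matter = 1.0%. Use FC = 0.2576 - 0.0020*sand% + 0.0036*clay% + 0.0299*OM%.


FC = 0.2576 - 0.0020*36 + 0.0036*17 + 0.0299*1.0
   = 0.2576 - 0.0720 + 0.0612 + 0.0299
   = 0.2767


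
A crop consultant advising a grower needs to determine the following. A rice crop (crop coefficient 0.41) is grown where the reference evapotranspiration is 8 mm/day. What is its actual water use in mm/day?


ETc = Kc * ET0
    = 0.41 * 8
    = 3.28 mm/day


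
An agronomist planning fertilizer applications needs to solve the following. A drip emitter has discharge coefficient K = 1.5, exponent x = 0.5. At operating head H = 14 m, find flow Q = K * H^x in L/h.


Q = K * H^x
  = 1.5 * 14^0.5
  = 1.5 * 3.7417
  = 5.61 L/h


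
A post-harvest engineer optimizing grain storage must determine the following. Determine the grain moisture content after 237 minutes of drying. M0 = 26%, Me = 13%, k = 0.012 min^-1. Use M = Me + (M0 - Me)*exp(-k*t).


M = Me + (M0 - Me) * e^(-k*t)
  = 13 + (26 - 13) * e^(-0.012*237)
  = 13 + 13 * e^(-2.844)
  = 13 + 13 * 0.05819
  = 13 + 0.7565
  = 13.76%


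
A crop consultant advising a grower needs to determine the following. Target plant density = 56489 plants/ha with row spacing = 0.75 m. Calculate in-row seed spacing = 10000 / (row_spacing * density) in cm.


spacing = 10000 / (row_sp * density)
        = 10000 / (0.75 * 56489)
        = 10000 / 42366.75
        = 0.23603 m = 23.60 cm


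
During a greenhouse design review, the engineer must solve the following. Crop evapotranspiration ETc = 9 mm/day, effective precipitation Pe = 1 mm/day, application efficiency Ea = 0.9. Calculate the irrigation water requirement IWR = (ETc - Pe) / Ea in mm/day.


IWR = (ETc - Pe) / Ea
    = (9 - 1) / 0.9
    = 8 / 0.9
    = 8.89 mm/day


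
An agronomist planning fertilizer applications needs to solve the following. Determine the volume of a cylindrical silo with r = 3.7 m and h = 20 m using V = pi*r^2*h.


V = pi * r^2 * h
  = pi * 3.7^2 * 20
  = pi * 13.69 * 20
  = 860.17 m^3


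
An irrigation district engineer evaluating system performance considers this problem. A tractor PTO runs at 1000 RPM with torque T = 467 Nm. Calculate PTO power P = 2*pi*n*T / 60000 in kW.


P = 2*pi*n*T / 60000
  = 2*pi * 1000 * 467 / 60000
  = 2934247.54 / 60000
  = 48.90 kW


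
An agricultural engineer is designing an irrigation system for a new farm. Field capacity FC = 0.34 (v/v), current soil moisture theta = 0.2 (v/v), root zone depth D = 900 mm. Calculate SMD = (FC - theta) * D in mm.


SMD = (FC - theta) * D
    = (0.34 - 0.2) * 900
    = 0.140 * 900
    = 126 mm


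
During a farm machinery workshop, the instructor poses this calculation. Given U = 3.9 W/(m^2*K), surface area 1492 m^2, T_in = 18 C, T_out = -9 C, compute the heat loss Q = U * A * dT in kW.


dT = 18 - (-9) = 27 K
Q = U * A * dT
  = 3.9 * 1492 * 27
  = 157107.60 W = 157.11 kW


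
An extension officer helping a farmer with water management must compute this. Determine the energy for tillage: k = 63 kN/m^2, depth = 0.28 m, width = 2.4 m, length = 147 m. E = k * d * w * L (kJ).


E = k * d * w * L
  = 63 * 0.28 * 2.4 * 147
  = 6223.39 kJ


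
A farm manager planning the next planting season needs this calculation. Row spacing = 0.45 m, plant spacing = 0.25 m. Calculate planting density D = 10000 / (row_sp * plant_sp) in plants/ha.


D = 10000 / (row_sp * plant_sp)
  = 10000 / (0.45 * 0.25)
  = 10000 / 0.1125
  = 88888.89 plants/ha


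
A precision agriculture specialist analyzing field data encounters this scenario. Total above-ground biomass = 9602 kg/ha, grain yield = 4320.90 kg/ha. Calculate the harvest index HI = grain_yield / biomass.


HI = grain_yield / biomass
   = 4320.90 / 9602
   = 0.45


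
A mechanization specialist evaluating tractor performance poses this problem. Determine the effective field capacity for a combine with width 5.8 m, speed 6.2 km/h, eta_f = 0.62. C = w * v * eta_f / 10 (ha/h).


C = w * v * eta_f / 10
  = 5.8 * 6.2 * 0.62 / 10
  = 22.30 / 10
  = 2.23 ha/h


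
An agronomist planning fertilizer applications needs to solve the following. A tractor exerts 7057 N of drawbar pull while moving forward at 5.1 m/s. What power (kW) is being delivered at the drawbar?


P = F * v / 1000
  = 7057 * 5.1 / 1000
  = 35990.70 / 1000
  = 35.99 kW


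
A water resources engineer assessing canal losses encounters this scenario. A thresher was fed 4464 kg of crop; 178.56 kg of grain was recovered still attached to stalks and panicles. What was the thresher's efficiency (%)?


eta = (total - unthreshed) / total * 100
    = (4464 - 178.56) / 4464 * 100
    = 4285.44 / 4464 * 100
    = 96%


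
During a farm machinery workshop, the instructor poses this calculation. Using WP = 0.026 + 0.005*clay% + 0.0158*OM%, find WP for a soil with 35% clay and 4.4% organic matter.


WP = 0.026 + 0.005*35 + 0.0158*4.4
   = 0.026 + 0.1750 + 0.0695
   = 0.2705


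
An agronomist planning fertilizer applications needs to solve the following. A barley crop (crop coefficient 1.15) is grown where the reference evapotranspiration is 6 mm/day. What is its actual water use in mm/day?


ETc = Kc * ET0
    = 1.15 * 6
    = 6.90 mm/day


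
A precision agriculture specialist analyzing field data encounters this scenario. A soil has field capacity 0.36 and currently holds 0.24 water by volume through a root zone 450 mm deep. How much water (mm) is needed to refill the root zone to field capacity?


SMD = (FC - theta) * D
    = (0.36 - 0.24) * 450
    = 0.120 * 450
    = 54 mm


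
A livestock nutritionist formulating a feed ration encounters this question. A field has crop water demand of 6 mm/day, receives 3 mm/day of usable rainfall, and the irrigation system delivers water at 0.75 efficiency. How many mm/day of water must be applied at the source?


IWR = (ETc - Pe) / Ea
    = (6 - 3) / 0.75
    = 3 / 0.75
    = 4 mm/day


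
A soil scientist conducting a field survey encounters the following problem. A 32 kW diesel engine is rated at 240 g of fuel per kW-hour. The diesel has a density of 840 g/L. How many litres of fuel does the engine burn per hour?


FC = P * BSFC / rho_fuel
   = 32 * 240 / 840
   = 7680 / 840
   = 9.14 L/h


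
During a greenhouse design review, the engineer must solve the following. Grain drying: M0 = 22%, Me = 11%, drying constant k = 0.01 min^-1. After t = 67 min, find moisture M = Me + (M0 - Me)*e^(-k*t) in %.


M = Me + (M0 - Me) * e^(-k*t)
  = 11 + (22 - 11) * e^(-0.01*67)
  = 11 + 11 * e^(-0.670)
  = 11 + 11 * 0.51171
  = 11 + 5.6288
  = 16.63%


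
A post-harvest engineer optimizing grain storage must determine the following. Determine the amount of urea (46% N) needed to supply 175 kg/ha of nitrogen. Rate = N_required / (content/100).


Rate = N_required / (N_content / 100)
     = 175 / (46 / 100)
     = 175 / 0.46
     = 380.43 kg/ha


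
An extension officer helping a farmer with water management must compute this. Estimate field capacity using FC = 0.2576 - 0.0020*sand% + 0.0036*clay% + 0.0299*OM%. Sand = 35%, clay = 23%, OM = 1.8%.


FC = 0.2576 - 0.0020*35 + 0.0036*23 + 0.0299*1.8
   = 0.2576 - 0.0700 + 0.0828 + 0.0538
   = 0.3242


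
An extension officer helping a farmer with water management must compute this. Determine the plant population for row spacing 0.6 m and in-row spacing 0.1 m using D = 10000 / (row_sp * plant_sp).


D = 10000 / (row_sp * plant_sp)
  = 10000 / (0.6 * 0.1)
  = 10000 / 0.0600
  = 166666.67 plants/ha


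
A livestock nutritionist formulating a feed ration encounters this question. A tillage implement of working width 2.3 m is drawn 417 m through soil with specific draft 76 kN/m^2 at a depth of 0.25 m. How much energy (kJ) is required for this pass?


E = k * d * w * L
  = 76 * 0.25 * 2.3 * 417
  = 18222.90 kJ


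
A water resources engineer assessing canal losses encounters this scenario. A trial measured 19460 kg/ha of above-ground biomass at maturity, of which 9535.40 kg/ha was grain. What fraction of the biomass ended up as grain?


HI = grain_yield / biomass
   = 9535.40 / 19460
   = 0.49


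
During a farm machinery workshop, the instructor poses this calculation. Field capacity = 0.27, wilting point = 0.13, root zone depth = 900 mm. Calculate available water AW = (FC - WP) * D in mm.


AW = (FC - WP) * D
   = (0.27 - 0.13) * 900
   = 0.14 * 900
   = 126 mm


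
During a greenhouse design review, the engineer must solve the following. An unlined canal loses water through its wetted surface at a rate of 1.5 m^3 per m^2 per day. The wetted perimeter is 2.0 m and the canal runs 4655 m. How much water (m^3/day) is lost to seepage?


S = C * P * L
  = 1.5 * 2.0 * 4655
  = 13965 m^3/day


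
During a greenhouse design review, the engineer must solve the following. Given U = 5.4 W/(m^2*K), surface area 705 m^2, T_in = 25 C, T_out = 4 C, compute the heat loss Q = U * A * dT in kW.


dT = 25 - (4) = 21 K
Q = U * A * dT
  = 5.4 * 705 * 21
  = 79947 W = 79.95 kW


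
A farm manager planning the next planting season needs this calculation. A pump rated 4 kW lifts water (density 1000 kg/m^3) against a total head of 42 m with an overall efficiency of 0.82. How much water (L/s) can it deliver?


Q = (P * 1000 * eta) / (rho * g * H)
  = (4 * 1000 * 0.82) / (1000 * 9.81 * 42)
  = 3280 / 412020
  = 0.00796 m^3/s = 7.96 L/s


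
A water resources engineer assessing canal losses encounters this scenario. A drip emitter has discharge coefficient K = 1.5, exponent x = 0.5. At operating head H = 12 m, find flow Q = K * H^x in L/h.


Q = K * H^x
  = 1.5 * 12^0.5
  = 1.5 * 3.4641
  = 5.20 L/h


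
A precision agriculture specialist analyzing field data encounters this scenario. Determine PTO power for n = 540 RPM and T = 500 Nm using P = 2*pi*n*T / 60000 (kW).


P = 2*pi*n*T / 60000
  = 2*pi * 540 * 500 / 60000
  = 1696460.03 / 60000
  = 28.27 kW


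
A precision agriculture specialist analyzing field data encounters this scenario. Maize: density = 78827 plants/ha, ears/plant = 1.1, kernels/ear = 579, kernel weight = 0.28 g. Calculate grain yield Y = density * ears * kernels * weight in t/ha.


Y = density * ears * kernels * kw
  = 78827 * 1.1 * 579 * 0.28 g/ha
  = 14057376.56 g/ha
  = 14057.38 kg/ha = 14.06 t/ha


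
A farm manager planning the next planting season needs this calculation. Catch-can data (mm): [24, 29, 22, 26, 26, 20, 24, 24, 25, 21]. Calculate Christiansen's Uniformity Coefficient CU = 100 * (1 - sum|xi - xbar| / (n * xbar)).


xbar = 241 / 10 = 24.100
sum|xi - xbar| = 19.200
CU = 100 * (1 - 19.200 / (10 * 24.100))
   = 100 * (1 - 0.0797)
   = 92.03%


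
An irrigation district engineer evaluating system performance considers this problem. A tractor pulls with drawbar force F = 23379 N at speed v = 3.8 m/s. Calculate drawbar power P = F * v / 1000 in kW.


P = F * v / 1000
  = 23379 * 3.8 / 1000
  = 88840.20 / 1000
  = 88.84 kW


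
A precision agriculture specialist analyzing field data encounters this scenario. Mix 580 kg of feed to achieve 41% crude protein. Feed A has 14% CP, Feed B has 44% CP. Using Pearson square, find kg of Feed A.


parts_A = CP_b - target = 44 - 41 = 3
parts_B = target - CP_a = 41 - 14 = 27
total_parts = 3 + 27 = 30
Feed A = 580 * 3 / 30 = 58 kg
Feed B = 580 * 27 / 30 = 522 kg

58 kg


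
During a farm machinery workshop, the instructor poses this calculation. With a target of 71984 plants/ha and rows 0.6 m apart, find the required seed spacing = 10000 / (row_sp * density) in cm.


spacing = 10000 / (row_sp * density)
        = 10000 / (0.6 * 71984)
        = 10000 / 43190.40
        = 0.23153 m = 23.15 cm


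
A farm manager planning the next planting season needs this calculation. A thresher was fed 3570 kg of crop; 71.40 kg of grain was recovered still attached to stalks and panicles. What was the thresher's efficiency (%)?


eta = (total - unthreshed) / total * 100
    = (3570 - 71.40) / 3570 * 100
    = 3498.60 / 3570 * 100
    = 98%


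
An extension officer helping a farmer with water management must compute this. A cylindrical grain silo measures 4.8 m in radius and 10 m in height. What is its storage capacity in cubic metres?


V = pi * r^2 * h
  = pi * 4.8^2 * 10
  = pi * 23.04 * 10
  = 723.82 m^3


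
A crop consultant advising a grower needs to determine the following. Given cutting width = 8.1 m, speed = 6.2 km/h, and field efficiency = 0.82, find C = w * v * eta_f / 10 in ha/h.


C = w * v * eta_f / 10
  = 8.1 * 6.2 * 0.82 / 10
  = 41.18 / 10
  = 4.12 ha/h


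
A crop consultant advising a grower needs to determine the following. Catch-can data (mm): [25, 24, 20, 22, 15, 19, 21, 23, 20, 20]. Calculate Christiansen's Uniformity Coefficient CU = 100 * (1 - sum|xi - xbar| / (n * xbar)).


xbar = 209 / 10 = 20.900
sum|xi - xbar| = 21
CU = 100 * (1 - 21 / (10 * 20.900))
   = 100 * (1 - 0.1005)
   = 89.95%


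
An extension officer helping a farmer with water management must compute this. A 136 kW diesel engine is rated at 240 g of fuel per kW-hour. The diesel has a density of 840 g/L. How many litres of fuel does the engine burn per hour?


FC = P * BSFC / rho_fuel
   = 136 * 240 / 840
   = 32640 / 840
   = 38.86 L/h


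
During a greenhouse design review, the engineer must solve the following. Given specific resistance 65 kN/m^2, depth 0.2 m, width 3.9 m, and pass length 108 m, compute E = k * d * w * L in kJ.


E = k * d * w * L
  = 65 * 0.2 * 3.9 * 108
  = 5475.60 kJ


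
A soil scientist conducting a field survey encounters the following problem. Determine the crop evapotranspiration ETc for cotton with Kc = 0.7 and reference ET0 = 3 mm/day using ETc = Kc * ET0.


ETc = Kc * ET0
    = 0.7 * 3
    = 2.10 mm/day


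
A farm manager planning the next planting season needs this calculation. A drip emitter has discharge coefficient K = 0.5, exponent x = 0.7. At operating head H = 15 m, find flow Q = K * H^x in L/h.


Q = K * H^x
  = 0.5 * 15^0.7
  = 0.5 * 6.6568
  = 3.33 L/h


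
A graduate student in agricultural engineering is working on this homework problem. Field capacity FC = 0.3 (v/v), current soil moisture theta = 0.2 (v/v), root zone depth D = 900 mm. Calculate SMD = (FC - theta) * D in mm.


SMD = (FC - theta) * D
    = (0.3 - 0.2) * 900
    = 0.100 * 900
    = 90 mm


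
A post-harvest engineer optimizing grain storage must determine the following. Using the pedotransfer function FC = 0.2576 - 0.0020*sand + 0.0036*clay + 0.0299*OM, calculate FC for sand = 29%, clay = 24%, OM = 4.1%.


FC = 0.2576 - 0.0020*29 + 0.0036*24 + 0.0299*4.1
   = 0.2576 - 0.0580 + 0.0864 + 0.1226
   = 0.4086


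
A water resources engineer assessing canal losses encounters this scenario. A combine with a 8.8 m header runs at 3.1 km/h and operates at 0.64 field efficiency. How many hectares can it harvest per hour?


C = w * v * eta_f / 10
  = 8.8 * 3.1 * 0.64 / 10
  = 17.46 / 10
  = 1.75 ha/h


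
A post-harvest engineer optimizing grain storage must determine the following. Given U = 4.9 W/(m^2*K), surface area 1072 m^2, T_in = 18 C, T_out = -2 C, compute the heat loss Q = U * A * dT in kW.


dT = 18 - (-2) = 20 K
Q = U * A * dT
  = 4.9 * 1072 * 20
  = 105056 W = 105.06 kW


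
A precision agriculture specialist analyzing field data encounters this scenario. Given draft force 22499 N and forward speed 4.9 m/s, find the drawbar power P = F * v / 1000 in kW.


P = F * v / 1000
  = 22499 * 4.9 / 1000
  = 110245.10 / 1000
  = 110.25 kW


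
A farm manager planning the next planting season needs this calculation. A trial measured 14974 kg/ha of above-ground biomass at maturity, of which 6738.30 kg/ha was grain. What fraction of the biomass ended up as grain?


HI = grain_yield / biomass
   = 6738.30 / 14974
   = 0.45


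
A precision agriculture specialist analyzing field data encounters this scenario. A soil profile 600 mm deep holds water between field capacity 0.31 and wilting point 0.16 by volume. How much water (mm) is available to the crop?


AW = (FC - WP) * D
   = (0.31 - 0.16) * 600
   = 0.15 * 600
   = 90 mm


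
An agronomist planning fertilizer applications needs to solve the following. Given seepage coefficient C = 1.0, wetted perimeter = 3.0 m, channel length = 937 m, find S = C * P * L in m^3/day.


S = C * P * L
  = 1.0 * 3.0 * 937
  = 2811 m^3/day


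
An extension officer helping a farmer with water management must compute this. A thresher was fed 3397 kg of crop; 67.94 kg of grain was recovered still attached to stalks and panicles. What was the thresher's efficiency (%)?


eta = (total - unthreshed) / total * 100
    = (3397 - 67.94) / 3397 * 100
    = 3329.06 / 3397 * 100
    = 98%


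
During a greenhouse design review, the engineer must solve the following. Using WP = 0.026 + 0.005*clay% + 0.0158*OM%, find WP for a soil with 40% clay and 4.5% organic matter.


WP = 0.026 + 0.005*40 + 0.0158*4.5
   = 0.026 + 0.2000 + 0.0711
   = 0.2971


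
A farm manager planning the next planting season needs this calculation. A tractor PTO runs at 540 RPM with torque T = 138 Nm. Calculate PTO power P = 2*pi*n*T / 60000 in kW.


P = 2*pi*n*T / 60000
  = 2*pi * 540 * 138 / 60000
  = 468222.97 / 60000
  = 7.80 kW


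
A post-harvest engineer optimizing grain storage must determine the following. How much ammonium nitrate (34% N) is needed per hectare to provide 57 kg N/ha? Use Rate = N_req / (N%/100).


Rate = N_required / (N_content / 100)
     = 57 / (34 / 100)
     = 57 / 0.34
     = 167.65 kg/ha


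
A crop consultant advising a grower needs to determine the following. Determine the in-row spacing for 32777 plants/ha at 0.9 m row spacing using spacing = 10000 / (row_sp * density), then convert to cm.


spacing = 10000 / (row_sp * density)
        = 10000 / (0.9 * 32777)
        = 10000 / 29499.30
        = 0.33899 m = 33.90 cm


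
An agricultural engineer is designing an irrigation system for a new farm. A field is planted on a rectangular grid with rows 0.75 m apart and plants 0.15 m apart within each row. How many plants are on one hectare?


D = 10000 / (row_sp * plant_sp)
  = 10000 / (0.75 * 0.15)
  = 10000 / 0.1125
  = 88888.89 plants/ha


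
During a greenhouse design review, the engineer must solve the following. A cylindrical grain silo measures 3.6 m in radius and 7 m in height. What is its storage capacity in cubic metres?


V = pi * r^2 * h
  = pi * 3.6^2 * 7
  = pi * 12.96 * 7
  = 285.01 m^3


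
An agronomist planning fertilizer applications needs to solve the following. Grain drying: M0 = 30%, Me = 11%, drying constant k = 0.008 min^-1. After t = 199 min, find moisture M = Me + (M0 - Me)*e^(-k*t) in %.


M = Me + (M0 - Me) * e^(-k*t)
  = 11 + (30 - 11) * e^(-0.008*199)
  = 11 + 19 * e^(-1.592)
  = 11 + 19 * 0.20352
  = 11 + 3.8668
  = 14.87%


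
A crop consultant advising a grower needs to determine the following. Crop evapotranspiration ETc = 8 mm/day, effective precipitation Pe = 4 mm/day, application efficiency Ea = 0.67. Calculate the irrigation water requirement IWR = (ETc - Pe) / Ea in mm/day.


IWR = (ETc - Pe) / Ea
    = (8 - 4) / 0.67
    = 4 / 0.67
    = 5.97 mm/day


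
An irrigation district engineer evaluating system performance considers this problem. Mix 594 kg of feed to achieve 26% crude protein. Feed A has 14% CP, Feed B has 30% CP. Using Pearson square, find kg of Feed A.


parts_A = CP_b - target = 30 - 26 = 4
parts_B = target - CP_a = 26 - 14 = 12
total_parts = 4 + 12 = 16
Feed A = 594 * 4 / 16 = 148.50 kg
Feed B = 594 * 12 / 16 = 445.50 kg

148.50 kg
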